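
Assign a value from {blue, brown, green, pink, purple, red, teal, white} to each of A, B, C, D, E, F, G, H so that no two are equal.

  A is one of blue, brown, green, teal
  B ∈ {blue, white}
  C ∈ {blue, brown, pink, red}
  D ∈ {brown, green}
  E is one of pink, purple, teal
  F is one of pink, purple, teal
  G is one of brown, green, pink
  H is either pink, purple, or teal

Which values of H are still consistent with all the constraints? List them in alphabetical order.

The 8 variables draw from only 8 values {blue, brown, green, pink, purple, red, teal, white}, so each is used; only C can be red, hence C = red.
The 7 still-open variables draw from only 7 values {blue, brown, green, pink, purple, teal, white}, so each is used; only B can be white, hence B = white.
Among the 6 still-open variables, blue fits only A (and all 6 values in {blue, brown, green, pink, purple, teal} must be used), so A = blue.
E, F, H share exactly the 3 values {pink, purple, teal}; by pigeonhole those values go to them, so strike pink, purple, teal from G.
No further eliminations apply; H can still be any of pink, purple, teal.

pink, purple, teal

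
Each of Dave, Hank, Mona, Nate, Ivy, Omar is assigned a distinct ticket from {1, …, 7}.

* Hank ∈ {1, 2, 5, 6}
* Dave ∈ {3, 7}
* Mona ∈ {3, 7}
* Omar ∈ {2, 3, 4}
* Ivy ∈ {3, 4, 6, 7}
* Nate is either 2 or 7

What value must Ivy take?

Dave and Mona between them cover only {3, 7} — a naked pair. Remove those values from Nate, Ivy, Omar.
That leaves Nate = 2. Remove 2 from Hank, Omar.
Omar must be 4 (only option left). Eliminate 4 elsewhere: Ivy.
So Ivy = 6.

6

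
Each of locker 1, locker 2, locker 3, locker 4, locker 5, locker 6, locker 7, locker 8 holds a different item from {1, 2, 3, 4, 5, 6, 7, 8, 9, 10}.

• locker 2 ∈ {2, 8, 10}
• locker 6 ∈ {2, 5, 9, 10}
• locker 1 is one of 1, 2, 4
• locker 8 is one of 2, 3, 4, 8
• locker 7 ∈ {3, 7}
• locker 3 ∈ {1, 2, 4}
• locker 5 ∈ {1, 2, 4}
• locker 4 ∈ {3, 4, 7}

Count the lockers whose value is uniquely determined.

2

The 3 variables locker 1, locker 3, locker 5 are confined to {1, 2, 4}, which locks those values in; drop them from locker 2, locker 4, locker 6, locker 8.
locker 4 and locker 7 between them cover only {3, 7} — a naked pair. Remove those values from locker 8.
That leaves locker 8 = 8. Remove 8 from locker 2.
locker 2 has just one choice, so locker 2 = 10. Remove 10 from locker 6.
Determined: locker 2=10, locker 8=8. The other lockers each still have more than one consistent value. That makes 2.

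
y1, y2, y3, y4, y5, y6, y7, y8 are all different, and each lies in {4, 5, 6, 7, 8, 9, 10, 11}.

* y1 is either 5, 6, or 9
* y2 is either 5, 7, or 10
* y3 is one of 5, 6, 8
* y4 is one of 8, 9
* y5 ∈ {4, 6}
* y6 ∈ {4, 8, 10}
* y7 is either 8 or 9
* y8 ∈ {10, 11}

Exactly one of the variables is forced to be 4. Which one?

The 8 variables draw from only 8 values {4, 5, 6, 7, 8, 9, 10, 11}, so each is used; only y2 can be 7, hence y2 = 7.
The 7 still-open variables draw from only 7 values {4, 5, 6, 8, 9, 10, 11}, so each is used; only y8 can be 11, hence y8 = 11.
Among the 6 still-open variables, 10 fits only y6 (and all 6 values in {4, 5, 6, 8, 9, 10} must be used), so y6 = 10.
The 5 still-open variables draw from only 5 values {4, 5, 6, 8, 9}, so each is used; only y5 can be 4, hence y5 = 4.

y5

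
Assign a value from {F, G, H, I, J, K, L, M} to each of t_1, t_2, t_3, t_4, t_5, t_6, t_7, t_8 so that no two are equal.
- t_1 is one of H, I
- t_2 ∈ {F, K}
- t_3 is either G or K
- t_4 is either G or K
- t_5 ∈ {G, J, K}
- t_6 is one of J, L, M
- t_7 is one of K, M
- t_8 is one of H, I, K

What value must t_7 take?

The 8 variables together cover exactly {F, G, H, I, J, K, L, M} — 8 values for 8 variables — and F appears only in t_2's list, so t_2 = F.
The 7 still-open variables together cover exactly {G, H, I, J, K, L, M} — 7 values for 7 variables — and L appears only in t_6's list, so t_6 = L.
The 6 still-open variables together cover exactly {G, H, I, J, K, M} — 6 values for 6 variables — and J appears only in t_5's list, so t_5 = J.
Among the 5 still-open variables, M fits only t_7 (and all 5 values in {G, H, I, K, M} must be used), so t_7 = M.

M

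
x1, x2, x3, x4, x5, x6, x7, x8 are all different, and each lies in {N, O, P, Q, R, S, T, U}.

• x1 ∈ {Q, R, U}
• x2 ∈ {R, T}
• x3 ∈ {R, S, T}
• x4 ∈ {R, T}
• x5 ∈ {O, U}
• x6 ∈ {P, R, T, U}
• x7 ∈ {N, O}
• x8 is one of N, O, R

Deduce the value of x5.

U

Among the 8 variables, P fits only x6 (and all 8 values in {N, O, P, Q, R, S, T, U} must be used), so x6 = P.
Among the 7 still-open variables, Q fits only x1 (and all 7 values in {N, O, Q, R, S, T, U} must be used), so x1 = Q.
The 6 still-open variables draw from only 6 values {N, O, R, S, T, U}, so each is used; only x3 can be S, hence x3 = S.
The 5 still-open variables together cover exactly {N, O, R, T, U} — 5 values for 5 variables — and U appears only in x5's list, so x5 = U.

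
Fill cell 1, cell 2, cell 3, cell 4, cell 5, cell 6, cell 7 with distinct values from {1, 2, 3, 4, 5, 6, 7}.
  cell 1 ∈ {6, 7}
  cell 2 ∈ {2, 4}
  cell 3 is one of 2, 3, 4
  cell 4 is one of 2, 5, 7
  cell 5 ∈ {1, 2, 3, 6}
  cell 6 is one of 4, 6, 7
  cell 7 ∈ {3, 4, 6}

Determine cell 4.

The 7 variables together cover exactly {1, 2, 3, 4, 5, 6, 7} — 7 values for 7 variables — and 1 appears only in cell 5's list, so cell 5 = 1.
The 6 still-open variables draw from only 6 values {2, 3, 4, 5, 6, 7}, so each is used; only cell 4 can be 5, hence cell 4 = 5.

5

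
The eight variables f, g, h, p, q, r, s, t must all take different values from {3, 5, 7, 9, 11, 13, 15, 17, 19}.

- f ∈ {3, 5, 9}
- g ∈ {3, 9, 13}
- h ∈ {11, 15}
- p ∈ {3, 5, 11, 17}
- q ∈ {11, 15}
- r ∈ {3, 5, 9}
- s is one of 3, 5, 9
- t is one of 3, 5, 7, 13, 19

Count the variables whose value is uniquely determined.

2

The 2 variables h and q are confined to {11, 15}, which locks those values in; drop them from p.
The 3 variables f, r, s are confined to {3, 5, 9}, which locks those values in; drop them from g, p, t.
That leaves g = 13. Remove 13 from t.
p must be 17 (only option left).
Determined: g=13, p=17. The other variables each still have more than one consistent value. That makes 2.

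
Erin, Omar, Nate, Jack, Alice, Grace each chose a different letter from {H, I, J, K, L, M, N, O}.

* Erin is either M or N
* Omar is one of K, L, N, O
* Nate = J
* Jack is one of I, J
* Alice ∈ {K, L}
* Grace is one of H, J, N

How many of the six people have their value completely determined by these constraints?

2

Nate has just one choice, so Nate = J. Eliminate J elsewhere: Jack, Grace.
Jack has just one choice, so Jack = I.
Determined: Nate=J, Jack=I. The other people each still have more than one consistent value. That makes 2.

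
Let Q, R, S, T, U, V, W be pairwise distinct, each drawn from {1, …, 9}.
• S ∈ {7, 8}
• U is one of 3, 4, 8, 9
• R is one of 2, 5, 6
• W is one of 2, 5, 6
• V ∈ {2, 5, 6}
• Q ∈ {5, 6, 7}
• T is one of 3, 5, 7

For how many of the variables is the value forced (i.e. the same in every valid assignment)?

R, V, W between them cover only {2, 5, 6} — a naked triple. Remove those values from Q, T.
Q's domain is down to {7}, so Q = 7. Strike 7 from S, T.
S must be 8 (only option left). Strike 8 from U.
That leaves T = 3. Eliminate 3 elsewhere: U.
Determined: Q=7, S=8, T=3. The other variables each still have more than one consistent value. That makes 3.

3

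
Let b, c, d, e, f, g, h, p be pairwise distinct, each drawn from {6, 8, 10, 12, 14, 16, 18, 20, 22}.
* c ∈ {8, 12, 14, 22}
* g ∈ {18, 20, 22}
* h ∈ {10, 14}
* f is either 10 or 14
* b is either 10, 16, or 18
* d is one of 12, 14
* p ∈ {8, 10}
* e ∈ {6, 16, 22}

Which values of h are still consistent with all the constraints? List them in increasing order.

10, 14

f and h share exactly the 2 values {10, 14}; by pigeonhole those values go to them, so strike 10, 14 from b, c, d, p.
d has just one choice, so d = 12. So c can't be 12.
p must be 8 (only option left). Strike 8 from c.
That leaves c = 22. Remove 22 from e, g.
No further eliminations apply; h can still be any of 10, 14.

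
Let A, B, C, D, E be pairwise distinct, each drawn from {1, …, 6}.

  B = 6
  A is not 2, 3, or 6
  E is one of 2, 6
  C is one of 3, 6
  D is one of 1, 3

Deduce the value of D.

1

B's domain is down to {6}, so B = 6. Eliminate 6 elsewhere: C, E.
C must be 3 (only option left). Eliminate 3 elsewhere: D.
So D = 1.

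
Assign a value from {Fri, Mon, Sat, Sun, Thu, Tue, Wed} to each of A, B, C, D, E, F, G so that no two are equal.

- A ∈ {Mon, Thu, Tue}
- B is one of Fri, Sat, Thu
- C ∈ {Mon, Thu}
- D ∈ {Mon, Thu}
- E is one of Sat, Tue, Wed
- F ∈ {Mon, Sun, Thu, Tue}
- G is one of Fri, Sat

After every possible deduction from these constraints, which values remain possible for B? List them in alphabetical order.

The 7 variables draw from only 7 values {Fri, Mon, Sat, Sun, Thu, Tue, Wed}, so each is used; only F can be Sun, hence F = Sun.
The 6 still-open variables together cover exactly {Fri, Mon, Sat, Thu, Tue, Wed} — 6 values for 6 variables — and Wed appears only in E's list, so E = Wed.
The 5 still-open variables together cover exactly {Fri, Mon, Sat, Thu, Tue} — 5 values for 5 variables — and Tue appears only in A's list, so A = Tue.
C and D share exactly the 2 values {Mon, Thu}; by pigeonhole those values go to them, so strike Mon, Thu from B.
No further eliminations apply; B can still be any of Fri, Sat.

Fri, Sat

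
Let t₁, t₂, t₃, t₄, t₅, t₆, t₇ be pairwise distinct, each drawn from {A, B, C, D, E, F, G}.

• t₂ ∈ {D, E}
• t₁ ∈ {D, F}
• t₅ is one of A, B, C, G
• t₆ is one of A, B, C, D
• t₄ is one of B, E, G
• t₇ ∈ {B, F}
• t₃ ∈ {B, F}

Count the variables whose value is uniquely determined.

3

t₃ and t₇ between them cover only {B, F} — a naked pair. Remove those values from t₁, t₄, t₅, t₆.
t₁ must be D (only option left). Remove D from t₂, t₆.
t₂ has just one choice, so t₂ = E. Eliminate E elsewhere: t₄.
t₄ must be G (only option left). So t₅ can't be G.
Determined: t₁=D, t₂=E, t₄=G. The other variables each still have more than one consistent value. That makes 3.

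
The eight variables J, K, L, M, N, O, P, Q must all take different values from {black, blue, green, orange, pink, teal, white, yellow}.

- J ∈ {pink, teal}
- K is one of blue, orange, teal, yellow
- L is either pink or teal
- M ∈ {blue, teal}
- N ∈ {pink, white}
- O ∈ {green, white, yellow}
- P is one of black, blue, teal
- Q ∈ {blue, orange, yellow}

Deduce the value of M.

blue

Among the 8 variables, black fits only P (and all 8 values in {black, blue, green, orange, pink, teal, white, yellow} must be used), so P = black.
The 7 still-open variables together cover exactly {blue, green, orange, pink, teal, white, yellow} — 7 values for 7 variables — and green appears only in O's list, so O = green.
The 6 still-open variables together cover exactly {blue, orange, pink, teal, white, yellow} — 6 values for 6 variables — and white appears only in N's list, so N = white.
J and L share exactly the 2 values {pink, teal}; by pigeonhole those values go to them, so strike pink, teal from K, M.
So M = blue.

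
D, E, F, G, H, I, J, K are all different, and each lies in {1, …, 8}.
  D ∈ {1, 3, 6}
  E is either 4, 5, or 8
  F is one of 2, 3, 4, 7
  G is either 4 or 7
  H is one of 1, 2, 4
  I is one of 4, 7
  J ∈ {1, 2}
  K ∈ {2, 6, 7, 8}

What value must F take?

The 8 variables draw from only 8 values {1, 2, 3, 4, 5, 6, 7, 8}, so each is used; only E can be 5, hence E = 5.
The 7 still-open variables together cover exactly {1, 2, 3, 4, 6, 7, 8} — 7 values for 7 variables — and 8 appears only in K's list, so K = 8.
The 6 still-open variables draw from only 6 values {1, 2, 3, 4, 6, 7}, so each is used; only D can be 6, hence D = 6.
Among the 5 still-open variables, 3 fits only F (and all 5 values in {1, 2, 3, 4, 7} must be used), so F = 3.

3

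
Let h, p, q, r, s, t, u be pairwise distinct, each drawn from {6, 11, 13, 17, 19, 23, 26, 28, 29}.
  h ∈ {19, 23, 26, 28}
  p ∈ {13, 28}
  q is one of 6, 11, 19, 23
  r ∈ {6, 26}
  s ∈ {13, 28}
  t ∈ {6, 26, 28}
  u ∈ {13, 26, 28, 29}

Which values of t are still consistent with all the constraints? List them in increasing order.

6, 26

The 2 variables p and s are confined to {13, 28}, which locks those values in; drop them from h, t, u.
r and t share exactly the 2 values {6, 26}; by pigeonhole those values go to them, so strike 6, 26 from h, q, u.
u must be 29 (only option left).
No further eliminations apply; t can still be any of 6, 26.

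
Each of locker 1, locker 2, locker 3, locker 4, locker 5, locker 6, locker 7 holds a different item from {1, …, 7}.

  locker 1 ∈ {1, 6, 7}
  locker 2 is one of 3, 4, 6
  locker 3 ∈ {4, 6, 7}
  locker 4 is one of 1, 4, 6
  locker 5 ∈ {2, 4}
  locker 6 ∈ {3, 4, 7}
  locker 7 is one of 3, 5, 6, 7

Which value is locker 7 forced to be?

5

Among the 7 variables, 2 fits only locker 5 (and all 7 values in {1, 2, 3, 4, 5, 6, 7} must be used), so locker 5 = 2.
The 6 still-open variables together cover exactly {1, 3, 4, 5, 6, 7} — 6 values for 6 variables — and 5 appears only in locker 7's list, so locker 7 = 5.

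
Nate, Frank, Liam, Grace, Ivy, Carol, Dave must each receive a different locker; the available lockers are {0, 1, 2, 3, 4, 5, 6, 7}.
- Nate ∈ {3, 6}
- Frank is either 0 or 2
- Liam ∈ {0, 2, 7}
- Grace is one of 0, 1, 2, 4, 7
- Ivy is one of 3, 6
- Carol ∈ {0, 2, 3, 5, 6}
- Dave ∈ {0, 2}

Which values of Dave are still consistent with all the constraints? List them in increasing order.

Nate and Ivy between them cover only {3, 6} — a naked pair. Remove those values from Carol.
Frank and Dave between them cover only {0, 2} — a naked pair. Remove those values from Liam, Grace, Carol.
Liam's domain is down to {7}, so Liam = 7. Eliminate 7 elsewhere: Grace.
That leaves Carol = 5.
No further eliminations apply; Dave can still be any of 0, 2.

0, 2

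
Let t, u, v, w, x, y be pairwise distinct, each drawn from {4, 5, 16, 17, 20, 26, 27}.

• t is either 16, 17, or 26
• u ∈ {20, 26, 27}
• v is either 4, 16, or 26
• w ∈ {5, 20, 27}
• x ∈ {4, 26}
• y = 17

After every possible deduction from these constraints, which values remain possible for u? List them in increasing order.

y has just one choice, so y = 17. Eliminate 17 elsewhere: t.
t, v, x between them cover only {4, 16, 26} — a naked triple. Remove those values from u.
No further eliminations apply; u can still be any of 20, 27.

20, 27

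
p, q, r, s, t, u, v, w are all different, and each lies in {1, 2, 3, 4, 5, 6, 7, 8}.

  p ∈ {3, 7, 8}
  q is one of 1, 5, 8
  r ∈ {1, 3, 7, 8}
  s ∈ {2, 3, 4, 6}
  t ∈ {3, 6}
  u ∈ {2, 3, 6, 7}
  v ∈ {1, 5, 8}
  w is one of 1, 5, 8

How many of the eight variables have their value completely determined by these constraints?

The 8 variables together cover exactly {1, 2, 3, 4, 5, 6, 7, 8} — 8 values for 8 variables — and 4 appears only in s's list, so s = 4.
The 7 still-open variables together cover exactly {1, 2, 3, 5, 6, 7, 8} — 7 values for 7 variables — and 2 appears only in u's list, so u = 2.
The 6 still-open variables together cover exactly {1, 3, 5, 6, 7, 8} — 6 values for 6 variables — and 6 appears only in t's list, so t = 6.
q, v, w between them cover only {1, 5, 8} — a naked triple. Remove those values from p, r.
Determined: s=4, t=6, u=2. The other variables each still have more than one consistent value. That makes 3.

3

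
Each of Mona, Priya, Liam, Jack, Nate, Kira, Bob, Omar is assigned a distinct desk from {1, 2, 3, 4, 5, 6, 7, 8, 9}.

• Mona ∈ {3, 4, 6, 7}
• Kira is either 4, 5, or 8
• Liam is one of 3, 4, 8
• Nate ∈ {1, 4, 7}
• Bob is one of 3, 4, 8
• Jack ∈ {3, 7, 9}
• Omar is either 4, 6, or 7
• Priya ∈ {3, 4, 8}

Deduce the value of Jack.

The 8 variables draw from only 8 values {1, 3, 4, 5, 6, 7, 8, 9}, so each is used; only Nate can be 1, hence Nate = 1.
The 7 still-open variables together cover exactly {3, 4, 5, 6, 7, 8, 9} — 7 values for 7 variables — and 5 appears only in Kira's list, so Kira = 5.
The 6 still-open variables together cover exactly {3, 4, 6, 7, 8, 9} — 6 values for 6 variables — and 9 appears only in Jack's list, so Jack = 9.

9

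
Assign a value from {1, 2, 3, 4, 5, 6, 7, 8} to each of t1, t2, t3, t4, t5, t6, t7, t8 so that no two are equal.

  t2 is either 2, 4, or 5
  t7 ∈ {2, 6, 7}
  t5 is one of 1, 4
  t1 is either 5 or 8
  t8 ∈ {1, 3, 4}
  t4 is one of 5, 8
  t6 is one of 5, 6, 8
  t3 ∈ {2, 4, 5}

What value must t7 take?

Among the 8 variables, 3 fits only t8 (and all 8 values in {1, 2, 3, 4, 5, 6, 7, 8} must be used), so t8 = 3.
The 7 still-open variables draw from only 7 values {1, 2, 4, 5, 6, 7, 8}, so each is used; only t5 can be 1, hence t5 = 1.
The 6 still-open variables together cover exactly {2, 4, 5, 6, 7, 8} — 6 values for 6 variables — and 7 appears only in t7's list, so t7 = 7.

7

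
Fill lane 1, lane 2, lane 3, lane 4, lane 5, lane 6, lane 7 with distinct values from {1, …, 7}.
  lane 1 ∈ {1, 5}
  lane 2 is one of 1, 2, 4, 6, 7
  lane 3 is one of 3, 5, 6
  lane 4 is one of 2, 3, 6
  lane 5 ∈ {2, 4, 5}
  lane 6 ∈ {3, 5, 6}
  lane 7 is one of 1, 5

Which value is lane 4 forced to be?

Among the 7 variables, 7 fits only lane 2 (and all 7 values in {1, 2, 3, 4, 5, 6, 7} must be used), so lane 2 = 7.
The 6 still-open variables draw from only 6 values {1, 2, 3, 4, 5, 6}, so each is used; only lane 5 can be 4, hence lane 5 = 4.
The 5 still-open variables together cover exactly {1, 2, 3, 5, 6} — 5 values for 5 variables — and 2 appears only in lane 4's list, so lane 4 = 2.

2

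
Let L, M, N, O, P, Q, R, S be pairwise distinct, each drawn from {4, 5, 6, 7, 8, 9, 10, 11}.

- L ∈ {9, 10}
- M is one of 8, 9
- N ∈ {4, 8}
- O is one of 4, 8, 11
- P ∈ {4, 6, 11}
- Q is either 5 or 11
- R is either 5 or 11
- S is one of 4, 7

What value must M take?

The 8 variables together cover exactly {4, 5, 6, 7, 8, 9, 10, 11} — 8 values for 8 variables — and 6 appears only in P's list, so P = 6.
The 7 still-open variables draw from only 7 values {4, 5, 7, 8, 9, 10, 11}, so each is used; only S can be 7, hence S = 7.
Among the 6 still-open variables, 10 fits only L (and all 6 values in {4, 5, 8, 9, 10, 11} must be used), so L = 10.
Among the 5 still-open variables, 9 fits only M (and all 5 values in {4, 5, 8, 9, 11} must be used), so M = 9.

9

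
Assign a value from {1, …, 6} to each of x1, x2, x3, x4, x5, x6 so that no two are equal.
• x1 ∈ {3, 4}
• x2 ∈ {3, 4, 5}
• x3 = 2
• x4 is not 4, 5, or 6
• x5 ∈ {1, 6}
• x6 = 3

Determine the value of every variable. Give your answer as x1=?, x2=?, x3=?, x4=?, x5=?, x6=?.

x3 has just one choice, so x3 = 2. Eliminate 2 elsewhere: x4.
x6 must be 3 (only option left). Strike 3 from x1, x2, x4.
x1 has just one choice, so x1 = 4. So x2 can't be 4.
x2 has just one choice, so x2 = 5.
x4 must be 1 (only option left). So x5 can't be 1.
x5 has just one choice, so x5 = 6.

x1=4, x2=5, x3=2, x4=1, x5=6, x6=3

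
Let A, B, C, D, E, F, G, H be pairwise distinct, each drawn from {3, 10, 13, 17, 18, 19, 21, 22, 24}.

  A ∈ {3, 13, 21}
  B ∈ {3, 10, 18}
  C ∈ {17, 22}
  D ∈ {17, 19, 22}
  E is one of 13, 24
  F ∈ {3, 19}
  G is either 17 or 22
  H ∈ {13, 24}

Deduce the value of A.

C and G between them cover only {17, 22} — a naked pair. Remove those values from D.
D must be 19 (only option left). Strike 19 from F.
F must be 3 (only option left). So A, B can't be 3.
E and H share exactly the 2 values {13, 24}; by pigeonhole those values go to them, so strike 13, 24 from A.
So A = 21.

21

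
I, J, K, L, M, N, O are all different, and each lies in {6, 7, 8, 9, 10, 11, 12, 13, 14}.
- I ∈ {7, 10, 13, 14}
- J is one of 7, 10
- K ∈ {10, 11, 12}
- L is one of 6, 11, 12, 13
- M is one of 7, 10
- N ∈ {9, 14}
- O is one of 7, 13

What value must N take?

9

The 2 variables J and M are confined to {7, 10}, which locks those values in; drop them from I, K, O.
O has just one choice, so O = 13. Eliminate 13 elsewhere: I, L.
I's domain is down to {14}, so I = 14. So N can't be 14.
So N = 9.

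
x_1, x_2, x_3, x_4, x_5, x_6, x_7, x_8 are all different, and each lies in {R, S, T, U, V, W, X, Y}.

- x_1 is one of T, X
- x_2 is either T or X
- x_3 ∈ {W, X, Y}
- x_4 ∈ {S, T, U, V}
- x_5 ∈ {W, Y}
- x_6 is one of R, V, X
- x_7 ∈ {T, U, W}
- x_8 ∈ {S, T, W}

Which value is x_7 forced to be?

Among the 8 variables, R fits only x_6 (and all 8 values in {R, S, T, U, V, W, X, Y} must be used), so x_6 = R.
The 7 still-open variables together cover exactly {S, T, U, V, W, X, Y} — 7 values for 7 variables — and V appears only in x_4's list, so x_4 = V.
The 6 still-open variables draw from only 6 values {S, T, U, W, X, Y}, so each is used; only x_8 can be S, hence x_8 = S.
Among the 5 still-open variables, U fits only x_7 (and all 5 values in {T, U, W, X, Y} must be used), so x_7 = U.

U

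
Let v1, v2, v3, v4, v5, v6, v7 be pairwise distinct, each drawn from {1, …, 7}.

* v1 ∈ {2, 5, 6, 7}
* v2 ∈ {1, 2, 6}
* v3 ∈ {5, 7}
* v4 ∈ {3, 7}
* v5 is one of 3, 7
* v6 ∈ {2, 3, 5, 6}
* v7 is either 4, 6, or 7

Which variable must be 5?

The 7 variables draw from only 7 values {1, 2, 3, 4, 5, 6, 7}, so each is used; only v2 can be 1, hence v2 = 1.
Among the 6 still-open variables, 4 fits only v7 (and all 6 values in {2, 3, 4, 5, 6, 7} must be used), so v7 = 4.
v4 and v5 between them cover only {3, 7} — a naked pair. Remove those values from v1, v3, v6.
So 5 goes to v3.

v3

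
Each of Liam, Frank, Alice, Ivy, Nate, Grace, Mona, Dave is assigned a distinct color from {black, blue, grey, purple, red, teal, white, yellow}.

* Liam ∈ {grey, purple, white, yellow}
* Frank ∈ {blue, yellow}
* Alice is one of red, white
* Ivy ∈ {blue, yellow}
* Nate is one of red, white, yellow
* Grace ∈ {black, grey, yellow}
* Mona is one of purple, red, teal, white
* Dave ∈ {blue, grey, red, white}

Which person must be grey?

The 8 variables draw from only 8 values {black, blue, grey, purple, red, teal, white, yellow}, so each is used; only Grace can be black, hence Grace = black.
Among the 7 still-open variables, teal fits only Mona (and all 7 values in {blue, grey, purple, red, teal, white, yellow} must be used), so Mona = teal.
The 6 still-open variables draw from only 6 values {blue, grey, purple, red, white, yellow}, so each is used; only Liam can be purple, hence Liam = purple.
The 5 still-open variables together cover exactly {blue, grey, red, white, yellow} — 5 values for 5 variables — and grey appears only in Dave's list, so Dave = grey.

Dave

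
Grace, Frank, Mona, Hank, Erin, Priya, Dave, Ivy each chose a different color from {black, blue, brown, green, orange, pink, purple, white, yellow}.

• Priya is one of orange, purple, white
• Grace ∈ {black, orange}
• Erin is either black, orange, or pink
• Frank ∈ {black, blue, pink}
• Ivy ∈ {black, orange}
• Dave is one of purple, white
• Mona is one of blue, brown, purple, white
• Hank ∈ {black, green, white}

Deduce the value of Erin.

pink

Among the 8 variables, brown fits only Mona (and all 8 values in {black, blue, brown, green, orange, pink, purple, white} must be used), so Mona = brown.
The 7 still-open variables together cover exactly {black, blue, green, orange, pink, purple, white} — 7 values for 7 variables — and blue appears only in Frank's list, so Frank = blue.
Among the 6 still-open variables, green fits only Hank (and all 6 values in {black, green, orange, pink, purple, white} must be used), so Hank = green.
The 5 still-open variables draw from only 5 values {black, orange, pink, purple, white}, so each is used; only Erin can be pink, hence Erin = pink.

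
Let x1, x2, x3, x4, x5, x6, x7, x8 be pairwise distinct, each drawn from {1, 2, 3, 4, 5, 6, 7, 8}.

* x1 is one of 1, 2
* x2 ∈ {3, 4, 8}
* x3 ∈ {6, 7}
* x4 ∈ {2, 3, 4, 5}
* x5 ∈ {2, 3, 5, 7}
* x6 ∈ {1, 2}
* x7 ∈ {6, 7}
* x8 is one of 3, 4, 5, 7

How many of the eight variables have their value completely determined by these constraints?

Among the 8 variables, 8 fits only x2 (and all 8 values in {1, 2, 3, 4, 5, 6, 7, 8} must be used), so x2 = 8.
x1 and x6 between them cover only {1, 2} — a naked pair. Remove those values from x4, x5.
x3 and x7 share exactly the 2 values {6, 7}; by pigeonhole those values go to them, so strike 6, 7 from x5, x8.
Determined: x2=8. The other variables each still have more than one consistent value. That makes 1.

1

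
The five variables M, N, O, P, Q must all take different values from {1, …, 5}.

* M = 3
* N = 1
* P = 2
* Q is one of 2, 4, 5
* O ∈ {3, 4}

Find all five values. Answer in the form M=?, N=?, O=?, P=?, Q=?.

M must be 3 (only option left). Strike 3 from O.
That leaves N = 1.
O has just one choice, so O = 4. Strike 4 from Q.
P has just one choice, so P = 2. So Q can't be 2.
Q's domain is down to {5}, so Q = 5.

M=3, N=1, O=4, P=2, Q=5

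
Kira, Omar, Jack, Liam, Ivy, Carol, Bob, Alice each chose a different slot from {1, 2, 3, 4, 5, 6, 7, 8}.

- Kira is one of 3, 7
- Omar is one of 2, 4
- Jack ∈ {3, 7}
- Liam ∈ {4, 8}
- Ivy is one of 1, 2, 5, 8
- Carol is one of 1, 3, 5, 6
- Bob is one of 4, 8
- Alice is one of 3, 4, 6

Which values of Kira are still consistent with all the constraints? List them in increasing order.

3, 7

Kira and Jack between them cover only {3, 7} — a naked pair. Remove those values from Carol, Alice.
Liam and Bob between them cover only {4, 8} — a naked pair. Remove those values from Omar, Ivy, Alice.
That leaves Omar = 2. Remove 2 from Ivy.
Alice's domain is down to {6}, so Alice = 6. Remove 6 from Carol.
No further eliminations apply; Kira can still be any of 3, 7.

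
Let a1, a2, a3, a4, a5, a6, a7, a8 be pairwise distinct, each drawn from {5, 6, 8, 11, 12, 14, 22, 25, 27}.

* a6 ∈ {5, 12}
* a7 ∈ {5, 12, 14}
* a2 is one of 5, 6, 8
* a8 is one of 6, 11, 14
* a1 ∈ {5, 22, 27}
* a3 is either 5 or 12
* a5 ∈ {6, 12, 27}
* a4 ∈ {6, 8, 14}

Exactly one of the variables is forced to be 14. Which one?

Among the 8 variables, 11 fits only a8 (and all 8 values in {5, 6, 8, 11, 12, 14, 22, 27} must be used), so a8 = 11.
The 7 still-open variables together cover exactly {5, 6, 8, 12, 14, 22, 27} — 7 values for 7 variables — and 22 appears only in a1's list, so a1 = 22.
The 6 still-open variables together cover exactly {5, 6, 8, 12, 14, 27} — 6 values for 6 variables — and 27 appears only in a5's list, so a5 = 27.
The 2 variables a3 and a6 are confined to {5, 12}, which locks those values in; drop them from a2, a7.
So 14 goes to a7.

a7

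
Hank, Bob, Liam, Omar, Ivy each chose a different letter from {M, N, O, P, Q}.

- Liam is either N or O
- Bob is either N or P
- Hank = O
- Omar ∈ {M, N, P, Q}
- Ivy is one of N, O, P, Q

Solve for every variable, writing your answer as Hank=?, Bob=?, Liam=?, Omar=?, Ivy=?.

Hank has just one choice, so Hank = O. Remove O from Liam, Ivy.
That leaves Liam = N. Eliminate N elsewhere: Bob, Omar, Ivy.
That leaves Bob = P. Strike P from Omar, Ivy.
Ivy's domain is down to {Q}, so Ivy = Q. Strike Q from Omar.
Omar must be M (only option left).

Hank=O, Bob=P, Liam=N, Omar=M, Ivy=Q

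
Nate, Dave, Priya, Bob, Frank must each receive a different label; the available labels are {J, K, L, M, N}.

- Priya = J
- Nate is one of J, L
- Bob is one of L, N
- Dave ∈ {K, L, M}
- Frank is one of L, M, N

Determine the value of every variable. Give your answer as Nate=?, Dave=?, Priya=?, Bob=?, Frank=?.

Priya has just one choice, so Priya = J. Eliminate J elsewhere: Nate.
That leaves Nate = L. So Dave, Bob, Frank can't be L.
Bob has just one choice, so Bob = N. Strike N from Frank.
Frank must be M (only option left). Strike M from Dave.
Dave has just one choice, so Dave = K.

Nate=L, Dave=K, Priya=J, Bob=N, Frank=M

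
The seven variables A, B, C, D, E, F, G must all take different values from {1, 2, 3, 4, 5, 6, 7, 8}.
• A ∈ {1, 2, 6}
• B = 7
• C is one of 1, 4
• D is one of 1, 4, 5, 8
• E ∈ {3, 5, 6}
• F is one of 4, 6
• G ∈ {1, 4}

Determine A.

B must be 7 (only option left).
C and G share exactly the 2 values {1, 4}; by pigeonhole those values go to them, so strike 1, 4 from A, D, F.
F has just one choice, so F = 6. Strike 6 from A, E.
So A = 2.

2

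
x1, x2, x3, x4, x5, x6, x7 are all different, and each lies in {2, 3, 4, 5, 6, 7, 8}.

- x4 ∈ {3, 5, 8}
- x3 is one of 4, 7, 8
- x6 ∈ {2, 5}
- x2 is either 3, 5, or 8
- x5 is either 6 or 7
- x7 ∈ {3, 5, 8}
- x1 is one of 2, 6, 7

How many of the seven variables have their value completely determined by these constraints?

2

Among the 7 variables, 4 fits only x3 (and all 7 values in {2, 3, 4, 5, 6, 7, 8} must be used), so x3 = 4.
x2, x4, x7 share exactly the 3 values {3, 5, 8}; by pigeonhole those values go to them, so strike 3, 5, 8 from x6.
x6's domain is down to {2}, so x6 = 2. So x1 can't be 2.
Determined: x3=4, x6=2. The other variables each still have more than one consistent value. That makes 2.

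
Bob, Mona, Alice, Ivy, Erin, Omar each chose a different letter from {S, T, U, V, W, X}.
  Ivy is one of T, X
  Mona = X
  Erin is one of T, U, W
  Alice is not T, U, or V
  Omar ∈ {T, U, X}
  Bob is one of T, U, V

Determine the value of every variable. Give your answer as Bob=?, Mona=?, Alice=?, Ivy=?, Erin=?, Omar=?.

Bob=V, Mona=X, Alice=S, Ivy=T, Erin=W, Omar=U

Mona must be X (only option left). Remove X from Alice, Ivy, Omar.
That leaves Ivy = T. Remove T from Bob, Erin, Omar.
Omar's domain is down to {U}, so Omar = U. Strike U from Bob, Erin.
Bob must be V (only option left).
Erin has just one choice, so Erin = W. Strike W from Alice.
Alice's domain is down to {S}, so Alice = S.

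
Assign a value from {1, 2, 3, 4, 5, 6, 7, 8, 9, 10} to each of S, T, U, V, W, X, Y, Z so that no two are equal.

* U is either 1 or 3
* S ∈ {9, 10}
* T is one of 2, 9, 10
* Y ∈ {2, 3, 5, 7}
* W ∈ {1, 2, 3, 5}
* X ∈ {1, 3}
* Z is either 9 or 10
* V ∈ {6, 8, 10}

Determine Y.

7

S and Z between them cover only {9, 10} — a naked pair. Remove those values from T, V.
T's domain is down to {2}, so T = 2. So W, Y can't be 2.
U and X share exactly the 2 values {1, 3}; by pigeonhole those values go to them, so strike 1, 3 from W, Y.
W must be 5 (only option left). So Y can't be 5.
So Y = 7.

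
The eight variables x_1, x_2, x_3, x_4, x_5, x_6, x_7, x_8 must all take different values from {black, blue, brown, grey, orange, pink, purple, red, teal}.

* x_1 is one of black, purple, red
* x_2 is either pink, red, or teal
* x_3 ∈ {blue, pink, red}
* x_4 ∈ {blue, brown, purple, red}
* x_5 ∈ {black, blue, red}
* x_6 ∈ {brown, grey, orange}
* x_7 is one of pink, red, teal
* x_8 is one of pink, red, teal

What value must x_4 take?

brown

The 3 variables x_2, x_7, x_8 are confined to {pink, red, teal}, which locks those values in; drop them from x_1, x_3, x_4, x_5.
x_3 has just one choice, so x_3 = blue. Eliminate blue elsewhere: x_4, x_5.
x_5 has just one choice, so x_5 = black. Remove black from x_1.
x_1 must be purple (only option left). Remove purple from x_4.
So x_4 = brown.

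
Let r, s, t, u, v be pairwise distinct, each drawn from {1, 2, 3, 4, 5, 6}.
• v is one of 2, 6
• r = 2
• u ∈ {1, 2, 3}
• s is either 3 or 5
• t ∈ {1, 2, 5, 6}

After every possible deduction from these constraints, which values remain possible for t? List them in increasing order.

r has just one choice, so r = 2. Strike 2 from t, u, v.
v must be 6 (only option left). Strike 6 from t.
No further eliminations apply; t can still be any of 1, 5.

1, 5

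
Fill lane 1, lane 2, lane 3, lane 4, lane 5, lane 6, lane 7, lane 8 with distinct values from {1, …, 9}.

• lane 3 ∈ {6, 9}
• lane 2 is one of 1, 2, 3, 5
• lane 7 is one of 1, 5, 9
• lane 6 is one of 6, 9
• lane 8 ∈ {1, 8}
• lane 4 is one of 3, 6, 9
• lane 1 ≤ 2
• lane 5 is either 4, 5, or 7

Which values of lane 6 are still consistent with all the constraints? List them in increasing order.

The 2 variables lane 3 and lane 6 are confined to {6, 9}, which locks those values in; drop them from lane 4, lane 7.
That leaves lane 4 = 3. Strike 3 from lane 2.
The 3 variables lane 1, lane 2, lane 7 are confined to {1, 2, 5}, which locks those values in; drop them from lane 5, lane 8.
lane 8 has just one choice, so lane 8 = 8.
No further eliminations apply; lane 6 can still be any of 6, 9.

6, 9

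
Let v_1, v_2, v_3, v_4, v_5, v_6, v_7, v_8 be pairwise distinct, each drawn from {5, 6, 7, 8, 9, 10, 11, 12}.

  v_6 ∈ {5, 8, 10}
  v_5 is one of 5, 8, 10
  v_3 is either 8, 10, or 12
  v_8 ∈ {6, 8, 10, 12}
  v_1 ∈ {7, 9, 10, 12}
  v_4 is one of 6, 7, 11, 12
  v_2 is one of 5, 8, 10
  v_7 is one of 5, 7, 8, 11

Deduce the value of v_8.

6

Among the 8 variables, 9 fits only v_1 (and all 8 values in {5, 6, 7, 8, 9, 10, 11, 12} must be used), so v_1 = 9.
v_2, v_5, v_6 between them cover only {5, 8, 10} — a naked triple. Remove those values from v_3, v_7, v_8.
v_3's domain is down to {12}, so v_3 = 12. So v_4, v_8 can't be 12.
So v_8 = 6.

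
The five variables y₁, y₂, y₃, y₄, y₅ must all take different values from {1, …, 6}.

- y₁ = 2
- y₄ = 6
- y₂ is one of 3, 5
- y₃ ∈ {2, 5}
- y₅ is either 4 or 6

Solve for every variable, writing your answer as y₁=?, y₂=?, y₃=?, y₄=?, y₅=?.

y₁'s domain is down to {2}, so y₁ = 2. Strike 2 from y₃.
y₃'s domain is down to {5}, so y₃ = 5. So y₂ can't be 5.
y₄ has just one choice, so y₄ = 6. So y₅ can't be 6.
y₅'s domain is down to {4}, so y₅ = 4.
That leaves y₂ = 3.

y₁=2, y₂=3, y₃=5, y₄=6, y₅=4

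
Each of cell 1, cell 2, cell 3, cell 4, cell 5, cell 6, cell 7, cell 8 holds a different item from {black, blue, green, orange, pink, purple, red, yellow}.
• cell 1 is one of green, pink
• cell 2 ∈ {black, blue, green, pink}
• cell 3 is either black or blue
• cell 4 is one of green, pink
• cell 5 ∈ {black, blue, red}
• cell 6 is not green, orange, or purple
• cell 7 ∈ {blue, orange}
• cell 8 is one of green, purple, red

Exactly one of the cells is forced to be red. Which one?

Among the 8 variables, orange fits only cell 7 (and all 8 values in {black, blue, green, orange, pink, purple, red, yellow} must be used), so cell 7 = orange.
The 7 still-open variables together cover exactly {black, blue, green, pink, purple, red, yellow} — 7 values for 7 variables — and purple appears only in cell 8's list, so cell 8 = purple.
The 6 still-open variables together cover exactly {black, blue, green, pink, red, yellow} — 6 values for 6 variables — and yellow appears only in cell 6's list, so cell 6 = yellow.
Among the 5 still-open variables, red fits only cell 5 (and all 5 values in {black, blue, green, pink, red} must be used), so cell 5 = red.

cell 5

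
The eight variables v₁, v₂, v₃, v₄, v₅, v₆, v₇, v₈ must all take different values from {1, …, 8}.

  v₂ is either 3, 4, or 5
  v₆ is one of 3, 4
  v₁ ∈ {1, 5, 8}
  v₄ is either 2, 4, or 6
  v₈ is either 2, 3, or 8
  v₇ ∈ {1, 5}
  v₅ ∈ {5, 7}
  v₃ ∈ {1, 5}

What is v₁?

8

The 8 variables draw from only 8 values {1, 2, 3, 4, 5, 6, 7, 8}, so each is used; only v₄ can be 6, hence v₄ = 6.
The 7 still-open variables draw from only 7 values {1, 2, 3, 4, 5, 7, 8}, so each is used; only v₈ can be 2, hence v₈ = 2.
Among the 6 still-open variables, 7 fits only v₅ (and all 6 values in {1, 3, 4, 5, 7, 8} must be used), so v₅ = 7.
The 5 still-open variables draw from only 5 values {1, 3, 4, 5, 8}, so each is used; only v₁ can be 8, hence v₁ = 8.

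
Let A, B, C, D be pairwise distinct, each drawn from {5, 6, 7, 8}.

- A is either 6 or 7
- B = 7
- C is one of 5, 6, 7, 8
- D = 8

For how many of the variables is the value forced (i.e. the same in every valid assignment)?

B must be 7 (only option left). Strike 7 from A, C.
That leaves D = 8. Eliminate 8 elsewhere: C.
That leaves A = 6. Strike 6 from C.
C must be 5 (only option left).
Every variable is fixed: A=6, B=7, C=5, D=8. That makes 4.

4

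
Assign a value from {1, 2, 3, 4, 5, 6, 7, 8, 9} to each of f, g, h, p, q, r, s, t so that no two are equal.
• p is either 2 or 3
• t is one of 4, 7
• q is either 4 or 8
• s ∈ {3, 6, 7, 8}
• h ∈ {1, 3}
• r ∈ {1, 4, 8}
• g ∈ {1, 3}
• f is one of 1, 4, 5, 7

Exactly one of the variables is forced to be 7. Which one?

The 8 variables draw from only 8 values {1, 2, 3, 4, 5, 6, 7, 8}, so each is used; only p can be 2, hence p = 2.
The 7 still-open variables draw from only 7 values {1, 3, 4, 5, 6, 7, 8}, so each is used; only f can be 5, hence f = 5.
The 6 still-open variables together cover exactly {1, 3, 4, 6, 7, 8} — 6 values for 6 variables — and 6 appears only in s's list, so s = 6.
Among the 5 still-open variables, 7 fits only t (and all 5 values in {1, 3, 4, 7, 8} must be used), so t = 7.

t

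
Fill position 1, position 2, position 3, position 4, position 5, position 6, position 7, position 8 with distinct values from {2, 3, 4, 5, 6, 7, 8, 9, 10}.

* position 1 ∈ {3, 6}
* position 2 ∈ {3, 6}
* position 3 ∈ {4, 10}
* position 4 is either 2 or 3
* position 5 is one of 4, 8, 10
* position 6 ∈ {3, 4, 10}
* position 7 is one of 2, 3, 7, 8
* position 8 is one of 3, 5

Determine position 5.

The 8 variables draw from only 8 values {2, 3, 4, 5, 6, 7, 8, 10}, so each is used; only position 8 can be 5, hence position 8 = 5.
The 7 still-open variables draw from only 7 values {2, 3, 4, 6, 7, 8, 10}, so each is used; only position 7 can be 7, hence position 7 = 7.
The 6 still-open variables together cover exactly {2, 3, 4, 6, 8, 10} — 6 values for 6 variables — and 2 appears only in position 4's list, so position 4 = 2.
Among the 5 still-open variables, 8 fits only position 5 (and all 5 values in {3, 4, 6, 8, 10} must be used), so position 5 = 8.

8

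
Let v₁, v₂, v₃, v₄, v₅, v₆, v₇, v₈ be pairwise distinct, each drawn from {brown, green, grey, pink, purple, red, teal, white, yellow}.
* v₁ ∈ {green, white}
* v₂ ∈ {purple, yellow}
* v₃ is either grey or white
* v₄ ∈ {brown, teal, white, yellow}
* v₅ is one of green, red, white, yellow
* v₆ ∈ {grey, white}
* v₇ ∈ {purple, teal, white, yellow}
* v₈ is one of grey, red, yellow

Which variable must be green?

v₁

The 8 variables together cover exactly {brown, green, grey, purple, red, teal, white, yellow} — 8 values for 8 variables — and brown appears only in v₄'s list, so v₄ = brown.
The 7 still-open variables draw from only 7 values {green, grey, purple, red, teal, white, yellow}, so each is used; only v₇ can be teal, hence v₇ = teal.
Among the 6 still-open variables, purple fits only v₂ (and all 6 values in {green, grey, purple, red, white, yellow} must be used), so v₂ = purple.
v₃ and v₆ share exactly the 2 values {grey, white}; by pigeonhole those values go to them, so strike grey, white from v₁, v₅, v₈.
So green goes to v₁.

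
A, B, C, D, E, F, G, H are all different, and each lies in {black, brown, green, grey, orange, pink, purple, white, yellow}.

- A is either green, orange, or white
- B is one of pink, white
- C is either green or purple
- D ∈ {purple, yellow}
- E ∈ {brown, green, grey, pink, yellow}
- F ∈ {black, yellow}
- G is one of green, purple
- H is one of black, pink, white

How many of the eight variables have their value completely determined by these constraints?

C and G between them cover only {green, purple} — a naked pair. Remove those values from A, D, E.
D has just one choice, so D = yellow. Remove yellow from E, F.
F's domain is down to {black}, so F = black. So H can't be black.
B and H between them cover only {pink, white} — a naked pair. Remove those values from A, E.
A has just one choice, so A = orange.
Determined: A=orange, D=yellow, F=black. The other variables each still have more than one consistent value. That makes 3.

3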